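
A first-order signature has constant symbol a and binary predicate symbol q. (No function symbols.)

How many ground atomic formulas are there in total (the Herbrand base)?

With no function symbols, the Herbrand universe is just the 1 constant.
Ground atoms per predicate: q: 1^2 = 1.
Herbrand base size = 1 = 1.

1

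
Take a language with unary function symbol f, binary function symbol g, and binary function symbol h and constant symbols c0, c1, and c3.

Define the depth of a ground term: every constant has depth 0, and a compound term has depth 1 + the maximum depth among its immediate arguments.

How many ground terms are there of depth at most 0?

3

Let N_k count ground terms of depth at most k. Each non-constant term of depth ≤ k is some function symbol applied to depth-≤(k−1) arguments, giving N_k = 3 + N_{k-1} + N_{k-1}^2 + N_{k-1}^2.
N_0 = 3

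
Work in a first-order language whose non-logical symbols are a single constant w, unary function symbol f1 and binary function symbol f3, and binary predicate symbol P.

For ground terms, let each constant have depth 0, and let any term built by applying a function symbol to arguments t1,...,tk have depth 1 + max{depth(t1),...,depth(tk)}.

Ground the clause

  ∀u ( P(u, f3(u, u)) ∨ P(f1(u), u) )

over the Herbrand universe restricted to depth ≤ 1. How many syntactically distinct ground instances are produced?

Ground terms of depth ≤ 1:
  If N_k denotes the number of depth-≤k ground terms, the 1 constant gives N_0 = 1, and each function symbol of arity r contributes N_{k-1}^r new terms at level k: N_k = 1 + N_{k-1} + N_{k-1}^2.
  N_0 = 1
  N_1 = 1 + 1 + 1^2 = 3
So there are 3 ground terms available for substitution.
There is 1 variable to instantiate (u),  occurring in at least one literal, so different choices give different ground instances.
Number of ground instances = 3.

3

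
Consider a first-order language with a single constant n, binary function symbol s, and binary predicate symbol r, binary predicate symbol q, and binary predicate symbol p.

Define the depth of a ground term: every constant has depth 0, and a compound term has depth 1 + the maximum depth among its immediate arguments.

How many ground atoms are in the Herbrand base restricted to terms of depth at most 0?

3

First count ground terms of depth ≤ 0.
Count level by level. With function symbols s/2, the terms of depth ≤ k are the 1 constant together with each function applied to depth-≤(k−1) tuples, so N_k = 1 + N_{k-1}^2.
N_0 = 1
Explicitly: n.
So |H| = 1.
Each predicate of arity r yields |H|^r ground atoms (one per choice of an r-tuple from H):
  r: 1^2 = 1;  q: 1^2 = 1;  p: 1^2 = 1
Total ground atoms: 1 + 1 + 1 = 3.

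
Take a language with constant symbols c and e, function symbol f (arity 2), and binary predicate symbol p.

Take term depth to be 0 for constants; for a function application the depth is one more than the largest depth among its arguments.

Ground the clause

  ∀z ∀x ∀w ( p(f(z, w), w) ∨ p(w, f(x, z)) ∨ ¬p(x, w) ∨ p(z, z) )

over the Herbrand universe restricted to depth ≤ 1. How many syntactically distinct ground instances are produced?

216

Ground terms of depth ≤ 1:
  If N_k denotes the number of depth-≤k ground terms, the 2 constants give N_0 = 2, and each function symbol of arity r contributes N_{k-1}^r new terms at level k: N_k = 2 + N_{k-1}^2.
  N_0 = 2
  N_1 = 2 + 2^2 = 6
So there are 6 ground terms available for substitution.
The body mentions every one of the 3 quantified variables; since ground terms form a free algebra, no two substitutions collapse to the same formula.
Number of ground instances = 6^3 = 216.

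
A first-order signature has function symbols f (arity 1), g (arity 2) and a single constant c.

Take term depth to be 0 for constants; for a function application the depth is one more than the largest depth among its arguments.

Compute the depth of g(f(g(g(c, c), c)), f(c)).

4

depth(g(c, c)) = 1 + max(0, 0) = 1
depth(g(g(c, c), c)) = 1 + max(1, 0) = 2
depth(f(g(g(c, c), c))) = 1 + depth(g(g(c, c), c)) = 1 + 2 = 3
depth(f(c)) = 1 + depth(c) = 1 + 0 = 1
depth(g(f(g(g(c, c), c)), f(c))) = 1 + max(3, 1) = 4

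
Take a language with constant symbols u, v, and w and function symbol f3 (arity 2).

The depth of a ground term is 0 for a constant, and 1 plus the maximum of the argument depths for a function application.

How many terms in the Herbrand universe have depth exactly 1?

If N_k denotes the number of depth-≤k ground terms, the 3 constants give N_0 = 3, and each function symbol of arity r contributes N_{k-1}^r new terms at level k: N_k = 3 + N_{k-1}^2.
N_0 = 3
N_1 = 3 + 3^2 = 12
Terms of depth exactly 1: N_1 − N_0 = 12 − 3 = 9.

9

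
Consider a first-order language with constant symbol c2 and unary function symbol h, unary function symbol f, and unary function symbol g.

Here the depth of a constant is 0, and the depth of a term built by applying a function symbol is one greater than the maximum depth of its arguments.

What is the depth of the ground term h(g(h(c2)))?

3

depth(h(c2)) = 1 + depth(c2) = 1 + 0 = 1
depth(g(h(c2))) = 1 + depth(h(c2)) = 1 + 1 = 2
depth(h(g(h(c2)))) = 1 + depth(g(h(c2))) = 1 + 2 = 3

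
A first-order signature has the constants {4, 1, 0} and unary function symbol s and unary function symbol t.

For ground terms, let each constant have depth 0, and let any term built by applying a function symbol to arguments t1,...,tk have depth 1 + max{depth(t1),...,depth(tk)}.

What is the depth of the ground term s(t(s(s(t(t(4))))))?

6

depth(t(4)) = 1 + depth(4) = 1 + 0 = 1
depth(t(t(4))) = 1 + depth(t(4)) = 1 + 1 = 2
depth(s(t(t(4)))) = 1 + depth(t(t(4))) = 1 + 2 = 3
depth(s(s(t(t(4))))) = 1 + depth(s(t(t(4)))) = 1 + 3 = 4
depth(t(s(s(t(t(4)))))) = 1 + depth(s(s(t(t(4))))) = 1 + 4 = 5
depth(s(t(s(s(t(t(4))))))) = 1 + depth(t(s(s(t(t(4)))))) = 1 + 5 = 6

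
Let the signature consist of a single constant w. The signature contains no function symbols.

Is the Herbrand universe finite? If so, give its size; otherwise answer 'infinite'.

There are no function symbols, so the only ground term is the single constant.
The Herbrand universe is {w}, finite with 1 element.

1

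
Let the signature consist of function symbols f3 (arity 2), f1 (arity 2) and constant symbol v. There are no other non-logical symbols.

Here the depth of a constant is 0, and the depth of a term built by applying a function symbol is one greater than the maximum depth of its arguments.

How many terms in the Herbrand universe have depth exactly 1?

Let N_k = |{terms of depth ≤ k}|. Then N_0 = 1 and N_k = 1 + N_{k-1}^2 + N_{k-1}^2 for k ≥ 1 (one summand per function symbol, arity giving the exponent).
N_0 = 1
N_1 = 1 + 1^2 + 1^2 = 3
Terms of depth exactly 1: N_1 − N_0 = 3 − 1 = 2.

2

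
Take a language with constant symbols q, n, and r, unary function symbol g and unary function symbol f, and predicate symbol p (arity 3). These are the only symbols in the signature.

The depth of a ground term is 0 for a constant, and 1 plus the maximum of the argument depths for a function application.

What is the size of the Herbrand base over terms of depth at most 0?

First count ground terms of depth ≤ 0.
Let N_k = |{terms of depth ≤ k}|. Then N_0 = 3 and N_k = 3 + N_{k-1} + N_{k-1} for k ≥ 1 (one summand per function symbol, arity giving the exponent).
N_0 = 3
So |H| = 3.
For each predicate symbol, the number of ground atoms is |H| raised to its arity; summing:
  p: 3^3 = 27
Total ground atoms: 27.

27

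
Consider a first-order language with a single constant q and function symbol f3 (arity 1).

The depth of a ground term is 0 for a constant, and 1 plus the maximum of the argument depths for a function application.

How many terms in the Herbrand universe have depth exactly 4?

Count level by level. With function symbols f3/1, the terms of depth ≤ k are the 1 constant together with each function applied to depth-≤(k−1) tuples, so N_k = 1 + N_{k-1}.
N_0 = 1
N_1 = 1 + 1 = 2
N_2 = 1 + 2 = 3
N_3 = 1 + 3 = 4
N_4 = 1 + 4 = 5
Terms of depth exactly 4: N_4 − N_3 = 5 − 4 = 1.

1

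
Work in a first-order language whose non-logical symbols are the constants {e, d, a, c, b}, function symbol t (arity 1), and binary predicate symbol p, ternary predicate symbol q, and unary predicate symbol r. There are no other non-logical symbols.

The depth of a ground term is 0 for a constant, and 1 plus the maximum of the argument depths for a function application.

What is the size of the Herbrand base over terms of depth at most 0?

First count ground terms of depth ≤ 0.
Count level by level. With function symbols t/1, the terms of depth ≤ k are the 5 constants together with each function applied to depth-≤(k−1) tuples, so N_k = 5 + N_{k-1}.
N_0 = 5
So |H| = 5.
For each predicate symbol, the number of ground atoms is |H| raised to its arity; summing:
  p: 5^2 = 25;  q: 5^3 = 125;  r: 5
Total ground atoms: 25 + 125 + 5 = 155.

155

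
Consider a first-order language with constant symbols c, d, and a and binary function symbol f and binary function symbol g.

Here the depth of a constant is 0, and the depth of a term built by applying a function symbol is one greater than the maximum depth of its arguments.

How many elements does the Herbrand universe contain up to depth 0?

Let N_k count ground terms of depth at most k. Each non-constant term of depth ≤ k is some function symbol applied to depth-≤(k−1) arguments, giving N_k = 3 + N_{k-1}^2 + N_{k-1}^2.
N_0 = 3

3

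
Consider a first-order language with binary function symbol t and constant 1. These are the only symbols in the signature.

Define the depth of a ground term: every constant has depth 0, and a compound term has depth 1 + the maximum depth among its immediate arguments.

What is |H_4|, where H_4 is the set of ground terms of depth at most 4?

Let N_k = |{terms of depth ≤ k}|. Then N_0 = 1 and N_k = 1 + N_{k-1}^2 for k ≥ 1 (one summand per function symbol, arity giving the exponent).
N_0 = 1
N_1 = 1 + 1^2 = 2
N_2 = 1 + 2^2 = 5
N_3 = 1 + 5^2 = 26
N_4 = 1 + 26^2 = 677

677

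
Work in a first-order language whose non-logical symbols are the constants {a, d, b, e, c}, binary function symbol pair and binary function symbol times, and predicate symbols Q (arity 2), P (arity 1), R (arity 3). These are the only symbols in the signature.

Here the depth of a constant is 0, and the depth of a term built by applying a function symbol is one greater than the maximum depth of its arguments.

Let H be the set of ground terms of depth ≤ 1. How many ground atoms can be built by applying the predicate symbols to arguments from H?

169455

First count ground terms of depth ≤ 1.
If N_k denotes the number of depth-≤k ground terms, the 5 constants give N_0 = 5, and each function symbol of arity r contributes N_{k-1}^r new terms at level k: N_k = 5 + N_{k-1}^2 + N_{k-1}^2.
N_0 = 5
N_1 = 5 + 5^2 + 5^2 = 55
So |H| = 55.
Ground atoms are formed by filling each argument slot of a predicate with a term from H, so an r-ary predicate gives |H|^r atoms:
  Q: 55^2 = 3025;  P: 55;  R: 55^3 = 166375
Total ground atoms: 3025 + 55 + 166375 = 169455.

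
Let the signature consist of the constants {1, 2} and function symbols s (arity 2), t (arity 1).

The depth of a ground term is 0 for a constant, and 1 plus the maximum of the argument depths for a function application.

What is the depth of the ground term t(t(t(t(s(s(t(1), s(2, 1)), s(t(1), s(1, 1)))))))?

7

depth(t(1)) = 1 + depth(1) = 1 + 0 = 1
depth(s(2, 1)) = 1 + max(0, 0) = 1
depth(s(t(1), s(2, 1))) = 1 + max(1, 1) = 2
depth(s(1, 1)) = 1 + max(0, 0) = 1
depth(s(t(1), s(1, 1))) = 1 + max(1, 1) = 2
depth(s(s(t(1), s(2, 1)), s(t(1), s(1, 1)))) = 1 + max(2, 2) = 3
depth(t(s(s(t(1), s(2, 1)), s(t(1), s(1, 1))))) = 1 + depth(s(s(t(1), s(2, 1)), s(t(1), s(1, 1)))) = 1 + 3 = 4
depth(t(t(s(s(t(1), s(2, 1)), s(t(1), s(1, 1)))))) = 1 + depth(t(s(s(t(1), s(2, 1)), s(t(1), s(1, 1))))) = 1 + 4 = 5
depth(t(t(t(s(s(t(1), s(2, 1)), s(t(1), s(1, 1))))))) = 1 + depth(t(t(s(s(t(1), s(2, 1)), s(t(1), s(1, 1)))))) = 1 + 5 = 6
depth(t(t(t(t(s(s(t(1), s(2, 1)), s(t(1), s(1, 1)))))))) = 1 + depth(t(t(t(s(s(t(1), s(2, 1)), s(t(1), s(1, 1))))))) = 1 + 6 = 7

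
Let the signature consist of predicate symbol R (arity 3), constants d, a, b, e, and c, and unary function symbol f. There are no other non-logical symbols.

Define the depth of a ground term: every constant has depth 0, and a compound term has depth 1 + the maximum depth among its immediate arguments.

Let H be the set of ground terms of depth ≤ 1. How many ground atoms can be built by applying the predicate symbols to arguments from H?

1000

First count ground terms of depth ≤ 1.
Let N_k = |{terms of depth ≤ k}|. Then N_0 = 5 and N_k = 5 + N_{k-1} for k ≥ 1 (one summand per function symbol, arity giving the exponent).
N_0 = 5
N_1 = 5 + 5 = 10
So |H| = 10.
Each predicate of arity r yields |H|^r ground atoms (one per choice of an r-tuple from H):
  R: 10^3 = 1000
Total ground atoms: 1000.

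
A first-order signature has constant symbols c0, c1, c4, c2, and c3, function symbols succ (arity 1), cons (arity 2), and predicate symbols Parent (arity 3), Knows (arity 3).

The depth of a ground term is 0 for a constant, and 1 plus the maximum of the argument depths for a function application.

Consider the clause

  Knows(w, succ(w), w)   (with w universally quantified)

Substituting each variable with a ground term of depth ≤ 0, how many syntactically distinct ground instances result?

Ground terms of depth ≤ 0:
  Let N_k = |{terms of depth ≤ k}|. Then N_0 = 5 and N_k = 5 + N_{k-1} + N_{k-1}^2 for k ≥ 1 (one summand per function symbol, arity giving the exponent).
  N_0 = 5
  Explicitly: c0, c1, c4, c2, c3.
So there are 5 ground terms available for substitution.
The body mentions the single quantified variable w; since ground terms form a free algebra, no two substitutions collapse to the same formula.
Number of ground instances = 5.

5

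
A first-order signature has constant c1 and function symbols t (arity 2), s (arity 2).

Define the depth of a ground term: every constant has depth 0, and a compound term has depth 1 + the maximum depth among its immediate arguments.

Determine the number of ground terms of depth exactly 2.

Let N_k count ground terms of depth at most k. Each non-constant term of depth ≤ k is some function symbol applied to depth-≤(k−1) arguments, giving N_k = 1 + N_{k-1}^2 + N_{k-1}^2.
N_0 = 1
N_1 = 1 + 1^2 + 1^2 = 3
N_2 = 1 + 3^2 + 3^2 = 19
Terms of depth exactly 2: N_2 − N_1 = 19 − 3 = 16.

16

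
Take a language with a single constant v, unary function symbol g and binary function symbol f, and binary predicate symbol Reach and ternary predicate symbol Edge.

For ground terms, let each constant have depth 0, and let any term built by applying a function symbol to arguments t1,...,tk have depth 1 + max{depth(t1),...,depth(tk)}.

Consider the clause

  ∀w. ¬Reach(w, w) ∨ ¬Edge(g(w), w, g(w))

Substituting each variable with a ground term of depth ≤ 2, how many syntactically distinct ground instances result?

13

Ground terms of depth ≤ 2:
  Count level by level. With function symbols g/1, f/2, the terms of depth ≤ k are the 1 constant together with each function applied to depth-≤(k−1) tuples, so N_k = 1 + N_{k-1} + N_{k-1}^2.
  N_0 = 1
  N_1 = 1 + 1 + 1^2 = 3
  N_2 = 1 + 3 + 3^2 = 13
So there are 13 ground terms available for substitution.
The clause has 1 distinct variable (w), which appears in the body. In the free term algebra distinct substitutions yield syntactically distinct ground instances.
Number of ground instances = 13.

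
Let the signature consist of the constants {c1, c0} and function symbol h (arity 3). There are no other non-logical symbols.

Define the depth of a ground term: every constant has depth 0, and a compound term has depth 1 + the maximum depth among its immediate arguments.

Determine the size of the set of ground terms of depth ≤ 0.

Count level by level. With function symbols h/3, the terms of depth ≤ k are the 2 constants together with each function applied to depth-≤(k−1) tuples, so N_k = 2 + N_{k-1}^3.
N_0 = 2
Explicitly: c1, c0.

2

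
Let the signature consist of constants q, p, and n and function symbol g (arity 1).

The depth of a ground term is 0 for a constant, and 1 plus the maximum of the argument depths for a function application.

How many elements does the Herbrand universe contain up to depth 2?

9

Let N_k count ground terms of depth at most k. Each non-constant term of depth ≤ k is some function symbol applied to depth-≤(k−1) arguments, giving N_k = 3 + N_{k-1}.
N_0 = 3
N_1 = 3 + 3 = 6
N_2 = 3 + 6 = 9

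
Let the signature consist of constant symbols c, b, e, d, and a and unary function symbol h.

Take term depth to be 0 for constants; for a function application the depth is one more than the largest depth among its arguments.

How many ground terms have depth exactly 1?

5

Let N_k count ground terms of depth at most k. Each non-constant term of depth ≤ k is some function symbol applied to depth-≤(k−1) arguments, giving N_k = 5 + N_{k-1}.
N_0 = 5
N_1 = 5 + 5 = 10
Terms of depth exactly 1: N_1 − N_0 = 10 − 5 = 5.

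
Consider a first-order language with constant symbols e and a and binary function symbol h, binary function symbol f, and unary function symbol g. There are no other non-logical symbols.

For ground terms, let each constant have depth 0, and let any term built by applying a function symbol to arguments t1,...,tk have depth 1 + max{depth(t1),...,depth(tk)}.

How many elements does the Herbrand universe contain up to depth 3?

Count level by level. With function symbols h/2, f/2, g/1, the terms of depth ≤ k are the 2 constants together with each function applied to depth-≤(k−1) tuples, so N_k = 2 + N_{k-1}^2 + N_{k-1}^2 + N_{k-1}.
N_0 = 2
N_1 = 2 + 2^2 + 2^2 + 2 = 12
N_2 = 2 + 12^2 + 12^2 + 12 = 302
N_3 = 2 + 302^2 + 302^2 + 302 = 182712

182712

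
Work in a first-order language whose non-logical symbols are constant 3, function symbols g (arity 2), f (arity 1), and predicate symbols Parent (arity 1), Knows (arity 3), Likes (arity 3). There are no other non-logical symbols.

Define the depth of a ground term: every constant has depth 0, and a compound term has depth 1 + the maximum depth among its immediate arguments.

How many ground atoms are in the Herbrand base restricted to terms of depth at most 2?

First count ground terms of depth ≤ 2.
Write N_k for the number of ground terms of depth ≤ k. A term of depth ≤ k is either a constant or a function symbol applied to arguments of depth ≤ k−1, so N_k = 1 + N_{k-1}^2 + N_{k-1}.
N_0 = 1
N_1 = 1 + 1^2 + 1 = 3
N_2 = 1 + 3^2 + 3 = 13
So |H| = 13.
Each predicate of arity r yields |H|^r ground atoms (one per choice of an r-tuple from H):
  Parent: 13;  Knows: 13^3 = 2197;  Likes: 13^3 = 2197
Total ground atoms: 13 + 2197 + 2197 = 4407.

4407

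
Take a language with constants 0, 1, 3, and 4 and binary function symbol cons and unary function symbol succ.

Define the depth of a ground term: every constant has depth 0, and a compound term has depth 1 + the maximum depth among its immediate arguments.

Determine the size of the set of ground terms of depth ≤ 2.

Count level by level. With function symbols cons/2, succ/1, the terms of depth ≤ k are the 4 constants together with each function applied to depth-≤(k−1) tuples, so N_k = 4 + N_{k-1}^2 + N_{k-1}.
N_0 = 4
N_1 = 4 + 4^2 + 4 = 24
N_2 = 4 + 24^2 + 24 = 604

604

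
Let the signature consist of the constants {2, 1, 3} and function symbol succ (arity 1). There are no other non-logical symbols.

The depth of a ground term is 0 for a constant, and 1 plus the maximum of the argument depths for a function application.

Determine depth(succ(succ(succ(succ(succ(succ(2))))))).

depth(succ(2)) = 1 + depth(2) = 1 + 0 = 1
depth(succ(succ(2))) = 1 + depth(succ(2)) = 1 + 1 = 2
depth(succ(succ(succ(2)))) = 1 + depth(succ(succ(2))) = 1 + 2 = 3
depth(succ(succ(succ(succ(2))))) = 1 + depth(succ(succ(succ(2)))) = 1 + 3 = 4
depth(succ(succ(succ(succ(succ(2)))))) = 1 + depth(succ(succ(succ(succ(2))))) = 1 + 4 = 5
depth(succ(succ(succ(succ(succ(succ(2))))))) = 1 + depth(succ(succ(succ(succ(succ(2)))))) = 1 + 5 = 6

6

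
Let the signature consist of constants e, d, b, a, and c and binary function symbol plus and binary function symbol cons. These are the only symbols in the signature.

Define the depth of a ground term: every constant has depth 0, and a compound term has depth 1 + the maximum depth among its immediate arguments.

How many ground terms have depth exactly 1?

50

Let N_k count ground terms of depth at most k. Each non-constant term of depth ≤ k is some function symbol applied to depth-≤(k−1) arguments, giving N_k = 5 + N_{k-1}^2 + N_{k-1}^2.
N_0 = 5
N_1 = 5 + 5^2 + 5^2 = 55
Terms of depth exactly 1: N_1 − N_0 = 55 − 5 = 50.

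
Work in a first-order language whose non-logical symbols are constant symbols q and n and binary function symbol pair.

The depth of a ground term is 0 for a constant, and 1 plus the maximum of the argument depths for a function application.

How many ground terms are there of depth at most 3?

1446

If N_k denotes the number of depth-≤k ground terms, the 2 constants give N_0 = 2, and each function symbol of arity r contributes N_{k-1}^r new terms at level k: N_k = 2 + N_{k-1}^2.
N_0 = 2
N_1 = 2 + 2^2 = 6
N_2 = 2 + 6^2 = 38
N_3 = 2 + 38^2 = 1446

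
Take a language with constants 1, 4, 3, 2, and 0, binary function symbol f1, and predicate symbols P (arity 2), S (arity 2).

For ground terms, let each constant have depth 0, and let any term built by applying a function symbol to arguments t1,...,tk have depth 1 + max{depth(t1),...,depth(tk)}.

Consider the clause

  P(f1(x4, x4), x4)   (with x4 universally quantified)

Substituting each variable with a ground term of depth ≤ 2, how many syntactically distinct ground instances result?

905

Ground terms of depth ≤ 2:
  Let N_k count ground terms of depth at most k. Each non-constant term of depth ≤ k is some function symbol applied to depth-≤(k−1) arguments, giving N_k = 5 + N_{k-1}^2.
  N_0 = 5
  N_1 = 5 + 5^2 = 30
  N_2 = 5 + 30^2 = 905
So there are 905 ground terms available for substitution.
The clause has 1 distinct variable (x4), which appears in the body. In the free term algebra distinct substitutions yield syntactically distinct ground instances.
Number of ground instances = 905.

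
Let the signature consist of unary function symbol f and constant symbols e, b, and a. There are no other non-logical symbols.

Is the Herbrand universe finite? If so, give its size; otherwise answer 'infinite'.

The signature has at least one function symbol (f, arity 1) and at least one constant (e).
Iterating f gives infinitely many distinct ground terms: e, f(e), f(f(e)), ...
So the Herbrand universe is infinite.

infinite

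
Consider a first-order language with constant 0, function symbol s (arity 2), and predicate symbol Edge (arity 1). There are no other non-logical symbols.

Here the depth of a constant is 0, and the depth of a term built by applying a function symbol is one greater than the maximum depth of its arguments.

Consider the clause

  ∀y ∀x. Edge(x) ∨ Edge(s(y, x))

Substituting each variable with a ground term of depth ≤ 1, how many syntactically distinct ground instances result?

4

Ground terms of depth ≤ 1:
  Write N_k for the number of ground terms of depth ≤ k. A term of depth ≤ k is either a constant or a function symbol applied to arguments of depth ≤ k−1, so N_k = 1 + N_{k-1}^2.
  N_0 = 1
  N_1 = 1 + 1^2 = 2
  Explicitly: 0, s(0, 0).
So there are 2 ground terms available for substitution.
The body mentions every one of the 2 quantified variables; since ground terms form a free algebra, no two substitutions collapse to the same formula.
Number of ground instances = 2^2 = 4.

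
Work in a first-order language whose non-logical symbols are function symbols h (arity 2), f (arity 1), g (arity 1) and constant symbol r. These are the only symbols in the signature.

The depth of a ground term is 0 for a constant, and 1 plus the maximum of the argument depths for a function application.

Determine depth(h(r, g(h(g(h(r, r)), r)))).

5

depth(h(r, r)) = 1 + max(0, 0) = 1
depth(g(h(r, r))) = 1 + depth(h(r, r)) = 1 + 1 = 2
depth(h(g(h(r, r)), r)) = 1 + max(2, 0) = 3
depth(g(h(g(h(r, r)), r))) = 1 + depth(h(g(h(r, r)), r)) = 1 + 3 = 4
depth(h(r, g(h(g(h(r, r)), r)))) = 1 + max(0, 4) = 5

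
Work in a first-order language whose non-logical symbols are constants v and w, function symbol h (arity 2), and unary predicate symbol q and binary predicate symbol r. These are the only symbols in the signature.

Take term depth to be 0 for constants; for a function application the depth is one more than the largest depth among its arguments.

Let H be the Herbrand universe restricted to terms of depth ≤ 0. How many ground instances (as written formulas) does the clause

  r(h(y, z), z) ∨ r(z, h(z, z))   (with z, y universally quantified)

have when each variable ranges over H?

Ground terms of depth ≤ 0:
  Let N_k = |{terms of depth ≤ k}|. Then N_0 = 2 and N_k = 2 + N_{k-1}^2 for k ≥ 1 (one summand per function symbol, arity giving the exponent).
  N_0 = 2
So there are 2 ground terms available for substitution.
Each of z, y ranges independently over the available ground terms, and distinct assignments produce distinct instances.
Number of ground instances = 2^2 = 4.

4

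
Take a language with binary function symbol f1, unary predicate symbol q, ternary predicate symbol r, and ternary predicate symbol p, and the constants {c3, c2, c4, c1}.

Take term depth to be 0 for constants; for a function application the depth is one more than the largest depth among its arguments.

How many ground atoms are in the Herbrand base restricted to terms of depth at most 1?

First count ground terms of depth ≤ 1.
Count level by level. With function symbols f1/2, the terms of depth ≤ k are the 4 constants together with each function applied to depth-≤(k−1) tuples, so N_k = 4 + N_{k-1}^2.
N_0 = 4
N_1 = 4 + 4^2 = 20
So |H| = 20.
Each predicate of arity r yields |H|^r ground atoms (one per choice of an r-tuple from H):
  q: 20;  r: 20^3 = 8000;  p: 20^3 = 8000
Total ground atoms: 20 + 8000 + 8000 = 16020.

16020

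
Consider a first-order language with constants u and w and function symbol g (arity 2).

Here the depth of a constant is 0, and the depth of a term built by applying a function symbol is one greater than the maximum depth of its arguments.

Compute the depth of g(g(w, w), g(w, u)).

depth(g(w, w)) = 1 + max(0, 0) = 1
depth(g(w, u)) = 1 + max(0, 0) = 1
depth(g(g(w, w), g(w, u))) = 1 + max(1, 1) = 2

2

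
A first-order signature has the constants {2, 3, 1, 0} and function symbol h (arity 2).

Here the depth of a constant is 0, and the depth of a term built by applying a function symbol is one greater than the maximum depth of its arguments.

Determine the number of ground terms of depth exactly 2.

Let N_k = |{terms of depth ≤ k}|. Then N_0 = 4 and N_k = 4 + N_{k-1}^2 for k ≥ 1 (one summand per function symbol, arity giving the exponent).
N_0 = 4
N_1 = 4 + 4^2 = 20
N_2 = 4 + 20^2 = 404
Terms of depth exactly 2: N_2 − N_1 = 404 − 20 = 384.

384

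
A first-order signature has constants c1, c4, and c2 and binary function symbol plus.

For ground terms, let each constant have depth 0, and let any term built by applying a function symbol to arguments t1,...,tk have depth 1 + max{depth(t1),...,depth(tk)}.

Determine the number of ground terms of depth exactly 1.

9

Let N_k count ground terms of depth at most k. Each non-constant term of depth ≤ k is some function symbol applied to depth-≤(k−1) arguments, giving N_k = 3 + N_{k-1}^2.
N_0 = 3
N_1 = 3 + 3^2 = 12
Terms of depth exactly 1: N_1 − N_0 = 12 − 3 = 9.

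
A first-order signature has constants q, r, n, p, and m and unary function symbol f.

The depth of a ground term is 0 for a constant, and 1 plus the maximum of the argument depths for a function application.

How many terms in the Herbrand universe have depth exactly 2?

If N_k denotes the number of depth-≤k ground terms, the 5 constants give N_0 = 5, and each function symbol of arity r contributes N_{k-1}^r new terms at level k: N_k = 5 + N_{k-1}.
N_0 = 5
N_1 = 5 + 5 = 10
N_2 = 5 + 10 = 15
Terms of depth exactly 2: N_2 − N_1 = 15 − 10 = 5.

5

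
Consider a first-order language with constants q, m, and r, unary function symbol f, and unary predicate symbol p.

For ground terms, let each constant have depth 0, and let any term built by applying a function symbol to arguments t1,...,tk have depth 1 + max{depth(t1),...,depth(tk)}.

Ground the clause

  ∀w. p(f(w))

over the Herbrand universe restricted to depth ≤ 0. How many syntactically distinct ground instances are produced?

Ground terms of depth ≤ 0:
  Let N_k = |{terms of depth ≤ k}|. Then N_0 = 3 and N_k = 3 + N_{k-1} for k ≥ 1 (one summand per function symbol, arity giving the exponent).
  N_0 = 3
  Explicitly: q, m, r.
So there are 3 ground terms available for substitution.
There is 1 variable to instantiate (w),  occurring in at least one literal, so different choices give different ground instances.
Number of ground instances = 3.

3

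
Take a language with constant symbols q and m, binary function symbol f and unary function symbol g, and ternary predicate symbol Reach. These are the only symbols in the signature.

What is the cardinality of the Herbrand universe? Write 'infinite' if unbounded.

The signature has at least one function symbol (f, arity 2) and at least one constant (q).
Iterating f gives infinitely many distinct ground terms: q, f(q, q), f(f(q, q), f(q, q)), ...
So the Herbrand universe is infinite.

infinite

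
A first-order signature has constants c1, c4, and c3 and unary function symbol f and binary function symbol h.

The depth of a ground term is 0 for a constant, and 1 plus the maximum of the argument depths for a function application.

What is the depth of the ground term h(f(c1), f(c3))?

depth(f(c1)) = 1 + depth(c1) = 1 + 0 = 1
depth(f(c3)) = 1 + depth(c3) = 1 + 0 = 1
depth(h(f(c1), f(c3))) = 1 + max(1, 1) = 2

2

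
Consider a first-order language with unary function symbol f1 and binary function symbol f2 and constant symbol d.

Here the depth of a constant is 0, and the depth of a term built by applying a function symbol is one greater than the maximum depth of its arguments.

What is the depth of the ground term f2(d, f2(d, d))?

2

depth(f2(d, d)) = 1 + max(0, 0) = 1
depth(f2(d, f2(d, d))) = 1 + max(0, 1) = 2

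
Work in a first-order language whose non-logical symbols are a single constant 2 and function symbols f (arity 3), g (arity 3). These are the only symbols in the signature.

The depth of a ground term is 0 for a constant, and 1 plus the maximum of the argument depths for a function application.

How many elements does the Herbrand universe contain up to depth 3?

332751

Let N_k = |{terms of depth ≤ k}|. Then N_0 = 1 and N_k = 1 + N_{k-1}^3 + N_{k-1}^3 for k ≥ 1 (one summand per function symbol, arity giving the exponent).
N_0 = 1
N_1 = 1 + 1^3 + 1^3 = 3
N_2 = 1 + 3^3 + 3^3 = 55
N_3 = 1 + 55^3 + 55^3 = 332751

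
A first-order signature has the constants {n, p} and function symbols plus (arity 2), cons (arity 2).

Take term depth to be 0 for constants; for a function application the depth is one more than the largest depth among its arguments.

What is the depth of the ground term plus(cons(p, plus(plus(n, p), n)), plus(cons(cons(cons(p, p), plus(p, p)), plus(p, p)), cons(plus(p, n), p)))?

depth(plus(n, p)) = 1 + max(0, 0) = 1
depth(plus(plus(n, p), n)) = 1 + max(1, 0) = 2
depth(cons(p, plus(plus(n, p), n))) = 1 + max(0, 2) = 3
depth(cons(p, p)) = 1 + max(0, 0) = 1
depth(plus(p, p)) = 1 + max(0, 0) = 1
depth(cons(cons(p, p), plus(p, p))) = 1 + max(1, 1) = 2
depth(cons(cons(cons(p, p), plus(p, p)), plus(p, p))) = 1 + max(2, 1) = 3
depth(plus(p, n)) = 1 + max(0, 0) = 1
depth(cons(plus(p, n), p)) = 1 + max(1, 0) = 2
depth(plus(cons(cons(cons(p, p), plus(p, p)), plus(p, p)), cons(plus(p, n), p))) = 1 + max(3, 2) = 4
depth(plus(cons(p, plus(plus(n, p), n)), plus(cons(cons(cons(p, p), plus(p, p)), plus(p, p)), cons(plus(p, n), p)))) = 1 + max(3, 4) = 5

5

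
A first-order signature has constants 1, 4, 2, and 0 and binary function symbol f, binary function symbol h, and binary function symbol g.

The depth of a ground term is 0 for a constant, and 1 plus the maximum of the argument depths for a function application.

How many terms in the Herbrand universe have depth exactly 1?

48

If N_k denotes the number of depth-≤k ground terms, the 4 constants give N_0 = 4, and each function symbol of arity r contributes N_{k-1}^r new terms at level k: N_k = 4 + N_{k-1}^2 + N_{k-1}^2 + N_{k-1}^2.
N_0 = 4
N_1 = 4 + 4^2 + 4^2 + 4^2 = 52
Terms of depth exactly 1: N_1 − N_0 = 52 − 4 = 48.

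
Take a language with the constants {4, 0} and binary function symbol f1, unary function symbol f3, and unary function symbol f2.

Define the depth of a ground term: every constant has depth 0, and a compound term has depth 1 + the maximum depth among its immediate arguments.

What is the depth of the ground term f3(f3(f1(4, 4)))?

3

depth(f1(4, 4)) = 1 + max(0, 0) = 1
depth(f3(f1(4, 4))) = 1 + depth(f1(4, 4)) = 1 + 1 = 2
depth(f3(f3(f1(4, 4)))) = 1 + depth(f3(f1(4, 4))) = 1 + 2 = 3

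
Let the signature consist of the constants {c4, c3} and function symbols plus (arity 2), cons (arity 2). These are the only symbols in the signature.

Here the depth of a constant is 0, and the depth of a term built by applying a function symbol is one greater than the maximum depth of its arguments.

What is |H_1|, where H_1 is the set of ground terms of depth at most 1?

10

Let N_k = |{terms of depth ≤ k}|. Then N_0 = 2 and N_k = 2 + N_{k-1}^2 + N_{k-1}^2 for k ≥ 1 (one summand per function symbol, arity giving the exponent).
N_0 = 2
N_1 = 2 + 2^2 + 2^2 = 10
Explicitly: c4, c3, plus(c4, c4), plus(c4, c3), plus(c3, c4), plus(c3, c3), cons(c4, c4), cons(c4, c3), cons(c3, c4), cons(c3, c3).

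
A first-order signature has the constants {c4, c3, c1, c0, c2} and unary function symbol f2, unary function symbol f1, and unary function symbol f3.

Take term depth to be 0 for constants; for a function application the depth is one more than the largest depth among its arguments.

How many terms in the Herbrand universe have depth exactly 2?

45

Let N_k count ground terms of depth at most k. Each non-constant term of depth ≤ k is some function symbol applied to depth-≤(k−1) arguments, giving N_k = 5 + N_{k-1} + N_{k-1} + N_{k-1}.
N_0 = 5
N_1 = 5 + 5 + 5 + 5 = 20
N_2 = 5 + 20 + 20 + 20 = 65
Terms of depth exactly 2: N_2 − N_1 = 65 − 20 = 45.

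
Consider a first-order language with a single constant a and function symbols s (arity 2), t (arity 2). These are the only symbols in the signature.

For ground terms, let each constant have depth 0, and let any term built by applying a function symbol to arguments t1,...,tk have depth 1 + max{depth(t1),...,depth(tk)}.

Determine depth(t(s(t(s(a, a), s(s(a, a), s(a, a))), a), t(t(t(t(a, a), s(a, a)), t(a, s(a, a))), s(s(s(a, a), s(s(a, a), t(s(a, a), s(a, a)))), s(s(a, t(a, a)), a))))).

depth(s(a, a)) = 1 + max(0, 0) = 1
depth(s(s(a, a), s(a, a))) = 1 + max(1, 1) = 2
depth(t(s(a, a), s(s(a, a), s(a, a)))) = 1 + max(1, 2) = 3
depth(s(t(s(a, a), s(s(a, a), s(a, a))), a)) = 1 + max(3, 0) = 4
depth(t(a, a)) = 1 + max(0, 0) = 1
depth(t(t(a, a), s(a, a))) = 1 + max(1, 1) = 2
depth(t(a, s(a, a))) = 1 + max(0, 1) = 2
depth(t(t(t(a, a), s(a, a)), t(a, s(a, a)))) = 1 + max(2, 2) = 3
depth(t(s(a, a), s(a, a))) = 1 + max(1, 1) = 2
depth(s(s(a, a), t(s(a, a), s(a, a)))) = 1 + max(1, 2) = 3
depth(s(s(a, a), s(s(a, a), t(s(a, a), s(a, a))))) = 1 + max(1, 3) = 4
depth(s(a, t(a, a))) = 1 + max(0, 1) = 2
depth(s(s(a, t(a, a)), a)) = 1 + max(2, 0) = 3
depth(s(s(s(a, a), s(s(a, a), t(s(a, a), s(a, a)))), s(s(a, t(a, a)), a))) = 1 + max(4, 3) = 5
depth(t(t(t(t(a, a), s(a, a)), t(a, s(a, a))), s(s(s(a, a), s(s(a, a), t(s(a, a), s(a, a)))), s(s(a, t(a, a)), a)))) = 1 + max(3, 5) = 6
depth(t(s(t(s(a, a), s(s(a, a), s(a, a))), a), t(t(t(t(a, a), s(a, a)), t(a, s(a, a))), s(s(s(a, a), s(s(a, a), t(s(a, a), s(a, a)))), s(s(a, t(a, a)), a))))) = 1 + max(4, 6) = 7

7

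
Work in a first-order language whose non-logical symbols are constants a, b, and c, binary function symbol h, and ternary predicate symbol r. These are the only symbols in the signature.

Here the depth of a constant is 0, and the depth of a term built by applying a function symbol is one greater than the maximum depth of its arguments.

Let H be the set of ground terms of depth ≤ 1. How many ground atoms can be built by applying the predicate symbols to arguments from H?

1728

First count ground terms of depth ≤ 1.
Let N_k count ground terms of depth at most k. Each non-constant term of depth ≤ k is some function symbol applied to depth-≤(k−1) arguments, giving N_k = 3 + N_{k-1}^2.
N_0 = 3
N_1 = 3 + 3^2 = 12
Explicitly: a, b, c, h(a, a), h(a, b), h(a, c), h(b, a), h(b, b), h(b, c), h(c, a), h(c, b), h(c, c).
So |H| = 12.
Each predicate of arity r yields |H|^r ground atoms (one per choice of an r-tuple from H):
  r: 12^3 = 1728
Total ground atoms: 1728.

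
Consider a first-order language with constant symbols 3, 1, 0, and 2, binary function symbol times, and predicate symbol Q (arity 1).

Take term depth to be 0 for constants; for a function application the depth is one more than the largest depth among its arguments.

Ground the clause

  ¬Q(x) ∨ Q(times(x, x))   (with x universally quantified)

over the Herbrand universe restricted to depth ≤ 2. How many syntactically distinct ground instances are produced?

404

Ground terms of depth ≤ 2:
  Write N_k for the number of ground terms of depth ≤ k. A term of depth ≤ k is either a constant or a function symbol applied to arguments of depth ≤ k−1, so N_k = 4 + N_{k-1}^2.
  N_0 = 4
  N_1 = 4 + 4^2 = 20
  N_2 = 4 + 20^2 = 404
So there are 404 ground terms available for substitution.
The variable x ranges independently over the available ground terms, and distinct assignments produce distinct instances.
Number of ground instances = 404.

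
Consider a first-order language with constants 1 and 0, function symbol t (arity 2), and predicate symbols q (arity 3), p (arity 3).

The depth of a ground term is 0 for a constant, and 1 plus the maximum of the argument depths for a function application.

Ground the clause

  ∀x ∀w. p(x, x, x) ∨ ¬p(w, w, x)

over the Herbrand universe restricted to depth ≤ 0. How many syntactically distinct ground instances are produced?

4

Ground terms of depth ≤ 0:
  Let N_k = |{terms of depth ≤ k}|. Then N_0 = 2 and N_k = 2 + N_{k-1}^2 for k ≥ 1 (one summand per function symbol, arity giving the exponent).
  N_0 = 2
So there are 2 ground terms available for substitution.
The body mentions every one of the 2 quantified variables; since ground terms form a free algebra, no two substitutions collapse to the same formula.
Number of ground instances = 2^2 = 4.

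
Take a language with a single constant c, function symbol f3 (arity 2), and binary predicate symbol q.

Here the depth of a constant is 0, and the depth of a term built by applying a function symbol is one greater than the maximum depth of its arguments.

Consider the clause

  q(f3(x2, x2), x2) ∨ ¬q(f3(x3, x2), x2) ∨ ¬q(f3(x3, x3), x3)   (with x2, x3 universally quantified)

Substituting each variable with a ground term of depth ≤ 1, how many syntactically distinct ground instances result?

4

Ground terms of depth ≤ 1:
  Count level by level. With function symbols f3/2, the terms of depth ≤ k are the 1 constant together with each function applied to depth-≤(k−1) tuples, so N_k = 1 + N_{k-1}^2.
  N_0 = 1
  N_1 = 1 + 1^2 = 2
  Explicitly: c, f3(c, c).
So there are 2 ground terms available for substitution.
There are 2 variables to instantiate (x2, x3), each occurring in at least one literal, so different choices give different ground instances.
Number of ground instances = 2^2 = 4.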